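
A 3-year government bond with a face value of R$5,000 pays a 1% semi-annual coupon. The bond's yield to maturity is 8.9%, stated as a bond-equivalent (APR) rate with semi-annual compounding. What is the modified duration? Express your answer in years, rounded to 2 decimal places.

2.83 years

Periodic yield y = 0.0445. First find Macaulay duration:
  t   CF        PV=CF/(1+0.0445)^t    t·PV
  1        25.00        23.9349        23.9349
  2        25.00        22.9152        45.8303
  3        25.00        21.9389        65.8167
  4        25.00        21.0042        84.0168
  5        25.00        20.1093       100.5467
  6     5,025.00     3,869.7722    23,218.6332
  Σ                  3,979.6747    23,538.7786
P = 3,979.6747; Macaulay duration = 23,538.7786 / 3,979.6747 = 5.91475 half-year periods = 2.95737 years.
Modified duration = D_Mac / (1 + y) = 2.95737 / 1.0445 = 2.83138 years.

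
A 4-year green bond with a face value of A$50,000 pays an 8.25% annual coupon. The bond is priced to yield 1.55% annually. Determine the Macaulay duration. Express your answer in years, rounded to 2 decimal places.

3.62 years

Periodic yield y = 0.0155. Discount each cash flow and weight by its year:
  t   CF        PV=CF/(1+0.0155)^t    t·PV
  1     4,125.00     4,062.0384     4,062.0384
  2     4,125.00     4,000.0378     8,000.0756
  3     4,125.00     3,938.9836    11,816.9507
  4    54,125.00    50,895.3609   203,581.4436
  Σ                 62,896.4207   227,460.5084
Price P = Σ PV = 62,896.4207.
Macaulay duration = Σ(t·PV) / P = 227,460.5084 / 62,896.4207 = 3.61643 years.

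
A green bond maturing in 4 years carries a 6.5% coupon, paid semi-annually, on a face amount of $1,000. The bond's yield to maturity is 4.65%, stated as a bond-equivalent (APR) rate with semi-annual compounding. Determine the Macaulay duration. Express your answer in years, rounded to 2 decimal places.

Periodic yield y = 0.02325. Discount each cash flow and weight by its period:
  t   CF        PV=CF/(1+0.02325)^t    t·PV
  1        32.50        31.7615        31.7615
  2        32.50        31.0399        62.0797
  3        32.50        30.3346        91.0038
  4        32.50        29.6453       118.5813
  5        32.50        28.9717       144.8587
  6        32.50        28.3135       169.8807
  7        32.50        27.6701       193.6909
  8     1,032.50       859.0848     6,872.6784
  Σ                  1,066.8214     7,684.5350
Price P = Σ PV = 1,066.8214.
Macaulay duration = Σ(t·PV) / P = 7,684.5350 / 1,066.8214 = 7.20321 half-year periods.
In years: 7.20321 / 2 = 3.60160 years.

3.60 years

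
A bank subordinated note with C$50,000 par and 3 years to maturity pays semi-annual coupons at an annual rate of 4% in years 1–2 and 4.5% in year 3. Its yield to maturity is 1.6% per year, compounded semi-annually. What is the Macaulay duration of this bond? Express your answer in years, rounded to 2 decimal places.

Periodic yield y = 0.008. Discount each cash flow and weight by its period:
  t   CF        PV=CF/(1+0.008)^t    t·PV
  1     1,000.00       992.0635       992.0635
  2     1,000.00       984.1900     1,968.3799
  3     1,000.00       976.3789     2,929.1368
  4     1,000.00       968.6299     3,874.5196
  5     1,125.00     1,081.0602     5,405.3008
  6    51,125.00    48,738.2721   292,429.6327
  Σ                 53,740.5946   307,599.0333
Price P = Σ PV = 53,740.5946.
Macaulay duration = Σ(t·PV) / P = 307,599.0333 / 53,740.5946 = 5.72377 half-year periods.
In years: 5.72377 / 2 = 2.86189 years.

2.86 years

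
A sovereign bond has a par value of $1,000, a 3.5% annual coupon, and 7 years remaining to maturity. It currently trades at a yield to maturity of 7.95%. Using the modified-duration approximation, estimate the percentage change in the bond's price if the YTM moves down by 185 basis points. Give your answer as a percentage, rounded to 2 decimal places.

+10.65%

Periodic yield y = 0.0795. Modified duration first:
  t   CF        PV=CF/(1+0.0795)^t    t·PV
  1        35.00        32.4224        32.4224
  2        35.00        30.0347        60.0693
  3        35.00        27.8228        83.4683
  4        35.00        25.7737       103.0950
  5        35.00        23.8756       119.3781
  6        35.00        22.1173       132.7038
  7     1,035.00       605.8733     4,241.1132
  Σ                    767.9198     4,772.2501
P = 767.9198; D_Mac = 6.21452 yrs; D_mod = 6.21452/(1+0.0795) = 5.75685 yrs.
ΔP/P ≈ -D_mod · Δy = -5.75685 × (-0.0185) = +0.106502 = +10.6502%.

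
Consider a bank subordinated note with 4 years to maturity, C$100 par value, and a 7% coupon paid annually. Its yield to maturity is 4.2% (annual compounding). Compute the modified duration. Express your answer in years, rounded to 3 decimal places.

Periodic yield y = 0.042. First find Macaulay duration:
  t   CF        PV=CF/(1+0.042)^t    t·PV
  1         7.00         6.7179         6.7179
  2         7.00         6.4471        12.8941
  3         7.00         6.1872        18.5616
  4       107.00        90.7638       363.0554
  Σ                    110.1160       401.2290
P = 110.1160; Macaulay duration = 401.2290 / 110.1160 = 3.64369 years.
Modified duration = D_Mac / (1 + y) = 3.64369 / 1.042 = 3.49683 years.

3.497 years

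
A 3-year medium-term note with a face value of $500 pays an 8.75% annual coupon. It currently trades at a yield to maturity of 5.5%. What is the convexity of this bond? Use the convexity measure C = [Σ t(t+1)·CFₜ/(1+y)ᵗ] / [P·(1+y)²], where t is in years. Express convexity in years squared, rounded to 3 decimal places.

With y = 0.055:
  t   CF        PV=CF/(1+0.055)^t    t·PV        t(t+1)·PV
  1        43.75        41.4692        41.4692          82.9384
  2        43.75        39.3073        78.6146         235.8438
  3       543.75       463.0649     1,389.1948       5,556.7792
  Σ                    543.8414     1,509.2786       5,875.5613
P = 543.8414.
Convexity = Σ t(t+1)·PV / [P·(1+y)²] = 5,875.5613 / (543.8414 × 1.113025) = 9.70671.

9.707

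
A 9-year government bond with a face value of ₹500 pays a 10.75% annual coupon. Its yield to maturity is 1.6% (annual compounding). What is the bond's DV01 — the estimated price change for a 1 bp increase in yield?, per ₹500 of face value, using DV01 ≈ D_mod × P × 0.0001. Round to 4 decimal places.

Periodic yield y = 0.016.
  t   CF        PV=CF/(1+0.016)^t    t·PV
  1        53.75        52.9035        52.9035
  2        53.75        52.0704       104.1408
  3        53.75        51.2504       153.7512
  4        53.75        50.4433       201.7733
  5        53.75        49.6489       248.2447
  6        53.75        48.8671       293.2024
  7        53.75        48.0975       336.6825
  8        53.75        47.3401       378.7205
  9       553.75       480.0322     4,320.2898
  Σ                    880.6534     6,089.7087
P = 880.6534; D_Mac = 6.91499 yrs; D_mod = 6.80609 yrs.
DV01 ≈ 6.80609 × 880.6534 × 0.0001 = 0.599381.

₹0.5994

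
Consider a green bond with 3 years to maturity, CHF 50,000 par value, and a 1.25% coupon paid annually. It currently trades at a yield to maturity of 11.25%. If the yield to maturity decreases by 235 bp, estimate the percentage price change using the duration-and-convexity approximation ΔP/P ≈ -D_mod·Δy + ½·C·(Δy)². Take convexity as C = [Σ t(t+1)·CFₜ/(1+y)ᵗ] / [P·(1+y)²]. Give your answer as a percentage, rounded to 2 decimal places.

+6.51%

With y = 0.1125:
  t   CF        PV=CF/(1+0.1125)^t    t·PV        t(t+1)·PV
  1       625.00       561.7978       561.7978       1,123.5955
  2       625.00       504.9867     1,009.9735       3,029.9205
  3    50,625.00    36,767.5742   110,302.7225     441,210.8901
  Σ                 37,834.3587   111,874.4938     445,364.4061
P = 37,834.3587; D_Mac = 2.95695 yrs; D_mod = 2.65794 yrs; C = 9.51106.
Duration effect: -2.65794 × (-0.0235) = +0.062462
Convexity effect: 0.5 × 9.51106 × (-0.0235)² = +0.0026262
ΔP/P ≈ +0.062462 + 0.0026262 = +0.065088 = +6.5088%.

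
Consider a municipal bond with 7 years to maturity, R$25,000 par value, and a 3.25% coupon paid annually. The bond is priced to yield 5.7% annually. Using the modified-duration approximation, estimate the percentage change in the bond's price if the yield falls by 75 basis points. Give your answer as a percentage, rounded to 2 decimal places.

+4.48%

Periodic yield y = 0.057. Modified duration first:
  t   CF        PV=CF/(1+0.057)^t    t·PV
  1       812.50       768.6850       768.6850
  2       812.50       727.2327     1,454.4654
  3       812.50       688.0158     2,064.0474
  4       812.50       650.9137     2,603.6548
  5       812.50       615.8124     3,079.0620
  6       812.50       582.6040     3,495.6239
  7    25,812.50    17,510.7665   122,575.3658
  Σ                 21,544.0301   136,040.9042
P = 21,544.0301; D_Mac = 6.31455 yrs; D_mod = 6.31455/(1+0.057) = 5.97403 yrs.
ΔP/P ≈ -D_mod · Δy = -5.97403 × (-0.0075) = +0.044805 = +4.4805%.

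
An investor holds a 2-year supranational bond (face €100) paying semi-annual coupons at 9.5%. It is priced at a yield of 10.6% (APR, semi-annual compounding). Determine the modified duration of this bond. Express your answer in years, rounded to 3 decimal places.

Periodic yield y = 0.053. First find Macaulay duration:
  t   CF        PV=CF/(1+0.053)^t    t·PV
  1         4.75         4.5109         4.5109
  2         4.75         4.2839         8.5678
  3         4.75         4.0683        12.2048
  4       104.75        85.2002       340.8007
  Σ                     98.0632       366.0842
P = 98.0632; Macaulay duration = 366.0842 / 98.0632 = 3.73314 half-year periods = 1.86657 years.
Modified duration = D_Mac / (1 + y) = 1.86657 / 1.053 = 1.77262 years.

1.773 years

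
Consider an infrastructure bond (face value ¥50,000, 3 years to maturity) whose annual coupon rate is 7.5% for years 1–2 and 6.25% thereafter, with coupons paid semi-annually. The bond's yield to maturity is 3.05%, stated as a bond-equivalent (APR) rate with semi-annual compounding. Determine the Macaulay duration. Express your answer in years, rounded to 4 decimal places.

2.7591 years

Periodic yield y = 0.01525. Discount each cash flow and weight by its period:
  t   CF        PV=CF/(1+0.01525)^t    t·PV
  1     1,875.00     1,846.8358     1,846.8358
  2     1,875.00     1,819.0946     3,638.1891
  3     1,875.00     1,791.7701     5,375.3102
  4     1,875.00     1,764.8560     7,059.4241
  5     1,562.50     1,448.6219     7,243.1093
  6    51,562.50    47,086.4530   282,518.7183
  Σ                 55,757.6313   307,681.5867
Price P = Σ PV = 55,757.6313.
Macaulay duration = Σ(t·PV) / P = 307,681.5867 / 55,757.6313 = 5.51820 half-year periods.
In years: 5.51820 / 2 = 2.75910 years.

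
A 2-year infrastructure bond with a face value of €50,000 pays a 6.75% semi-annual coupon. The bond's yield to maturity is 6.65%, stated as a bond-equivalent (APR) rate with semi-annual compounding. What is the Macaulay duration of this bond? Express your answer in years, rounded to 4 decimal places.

1.9043 years

Periodic yield y = 0.03325. Discount each cash flow and weight by its period:
  t   CF        PV=CF/(1+0.03325)^t    t·PV
  1     1,687.50     1,633.1962     1,633.1962
  2     1,687.50     1,580.6399     3,161.2799
  3     1,687.50     1,529.7749     4,589.3248
  4    51,687.50    45,348.5986   181,394.3946
  Σ                 50,092.2097   190,778.1955
Price P = Σ PV = 50,092.2097.
Macaulay duration = Σ(t·PV) / P = 190,778.1955 / 50,092.2097 = 3.80854 half-year periods.
In years: 3.80854 / 2 = 1.90427 years.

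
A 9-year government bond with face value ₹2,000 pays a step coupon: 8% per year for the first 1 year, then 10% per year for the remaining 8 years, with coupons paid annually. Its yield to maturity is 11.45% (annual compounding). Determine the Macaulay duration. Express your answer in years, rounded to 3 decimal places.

Periodic yield y = 0.1145. Discount each cash flow and weight by its year:
  t   CF        PV=CF/(1+0.1145)^t    t·PV
  1       160.00       143.5621       143.5621
  2       200.00       161.0163       322.0326
  3       200.00       144.4740       433.4221
  4       200.00       129.6312       518.5250
  5       200.00       116.3134       581.5668
  6       200.00       104.3637       626.1823
  7       200.00        93.6417       655.4922
  8       200.00        84.0213       672.1704
  9     2,200.00       829.2816     7,463.5343
  Σ                  1,806.3054    11,416.4879
Price P = Σ PV = 1,806.3054.
Macaulay duration = Σ(t·PV) / P = 11,416.4879 / 1,806.3054 = 6.32035 years.

6.320 years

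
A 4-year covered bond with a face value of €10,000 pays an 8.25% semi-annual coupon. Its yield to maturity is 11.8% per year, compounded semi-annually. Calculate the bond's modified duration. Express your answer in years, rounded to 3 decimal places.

Periodic yield y = 0.059. First find Macaulay duration:
  t   CF        PV=CF/(1+0.059)^t    t·PV
  1       412.50       389.5184       389.5184
  2       412.50       367.8172       735.6344
  3       412.50       347.3250     1,041.9751
  4       412.50       327.9745     1,311.8981
  5       412.50       309.7021     1,548.5105
  6       412.50       292.4477     1,754.6861
  7       412.50       276.1546     1,933.0820
  8    10,412.50     6,582.4464    52,659.5715
  Σ                  8,893.3860    61,374.8761
P = 8,893.3860; Macaulay duration = 61,374.8761 / 8,893.3860 = 6.90118 half-year periods = 3.45059 years.
Modified duration = D_Mac / (1 + y) = 3.45059 / 1.059 = 3.25835 years.

3.258 years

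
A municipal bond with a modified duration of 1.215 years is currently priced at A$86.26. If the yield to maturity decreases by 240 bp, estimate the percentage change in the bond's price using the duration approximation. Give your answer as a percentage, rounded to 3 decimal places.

+2.916%

Duration approximation: ΔP/P ≈ -D_mod · Δy = -1.215 × (-0.024) = +0.029160.
As a percentage: +2.9160%.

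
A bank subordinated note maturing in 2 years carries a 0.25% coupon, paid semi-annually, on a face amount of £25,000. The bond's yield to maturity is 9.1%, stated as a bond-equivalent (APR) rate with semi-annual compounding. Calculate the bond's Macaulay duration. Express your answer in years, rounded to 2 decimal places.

2.00 years

Periodic yield y = 0.0455. Discount each cash flow and weight by its period:
  t   CF        PV=CF/(1+0.0455)^t    t·PV
  1        31.25        29.8900        29.8900
  2        31.25        28.5892        57.1784
  3        31.25        27.3450        82.0350
  4    25,031.25    20,950.1139    83,800.4557
  Σ                 21,035.9381    83,969.5591
Price P = Σ PV = 21,035.9381.
Macaulay duration = Σ(t·PV) / P = 83,969.5591 / 21,035.9381 = 3.99172 half-year periods.
In years: 3.99172 / 2 = 1.99586 years.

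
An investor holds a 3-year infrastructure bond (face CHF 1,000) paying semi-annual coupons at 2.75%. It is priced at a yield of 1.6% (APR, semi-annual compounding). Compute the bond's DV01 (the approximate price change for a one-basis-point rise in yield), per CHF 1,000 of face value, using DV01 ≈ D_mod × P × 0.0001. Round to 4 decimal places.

Periodic yield y = 0.008.
  t   CF        PV=CF/(1+0.008)^t    t·PV
  1        13.75        13.6409        13.6409
  2        13.75        13.5326        27.0652
  3        13.75        13.4252        40.2756
  4        13.75        13.3187        53.2746
  5        13.75        13.2130        66.0648
  6     1,013.75       966.4239     5,798.5436
  Σ                  1,033.5542     5,998.8647
P = 1,033.5542; D_Mac = 5.80411 half-year periods = 2.90206 yrs; D_mod = 2.87902 yrs.
DV01 ≈ 2.87902 × 1,033.5542 × 0.0001 = 0.297563.

CHF 0.2976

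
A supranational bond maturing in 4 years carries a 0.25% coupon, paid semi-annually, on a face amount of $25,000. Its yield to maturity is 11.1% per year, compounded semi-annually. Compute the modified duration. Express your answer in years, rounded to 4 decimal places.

Periodic yield y = 0.0555. First find Macaulay duration:
  t   CF        PV=CF/(1+0.0555)^t    t·PV
  1        31.25        29.6068        29.6068
  2        31.25        28.0500        56.1001
  3        31.25        26.5751        79.7254
  4        31.25        25.1778       100.7110
  5        31.25        23.8539       119.2693
  6        31.25        22.5996       135.5976
  7        31.25        21.4113       149.8789
  8    25,031.25    16,248.6258   129,989.0062
  Σ                 16,425.9003   130,659.8953
P = 16,425.9003; Macaulay duration = 130,659.8953 / 16,425.9003 = 7.95450 half-year periods = 3.97725 years.
Modified duration = D_Mac / (1 + y) = 3.97725 / 1.0555 = 3.76812 years.

3.7681 years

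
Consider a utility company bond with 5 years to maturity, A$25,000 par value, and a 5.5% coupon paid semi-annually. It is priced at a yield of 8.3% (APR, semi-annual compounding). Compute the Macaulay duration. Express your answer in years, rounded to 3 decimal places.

4.397 years

Periodic yield y = 0.0415. Discount each cash flow and weight by its period:
  t   CF        PV=CF/(1+0.0415)^t    t·PV
  1       687.50       660.1056       660.1056
  2       687.50       633.8028     1,267.6056
  3       687.50       608.5481     1,825.6442
  4       687.50       584.2996     2,337.1985
  5       687.50       561.0174     2,805.0870
  6       687.50       538.6629     3,231.9773
  7       687.50       517.1991     3,620.3939
  8       687.50       496.5906     3,972.7249
  9       687.50       476.8033     4,291.2295
  10   25,687.50    17,105.2370   171,052.3702
  Σ                 22,182.2664   195,064.3367
Price P = Σ PV = 22,182.2664.
Macaulay duration = Σ(t·PV) / P = 195,064.3367 / 22,182.2664 = 8.79371 half-year periods.
In years: 8.79371 / 2 = 4.39685 years.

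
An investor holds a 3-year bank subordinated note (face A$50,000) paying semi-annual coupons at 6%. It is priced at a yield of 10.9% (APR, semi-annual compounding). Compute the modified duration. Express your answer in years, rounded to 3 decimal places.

2.630 years

Periodic yield y = 0.0545. First find Macaulay duration:
  t   CF        PV=CF/(1+0.0545)^t    t·PV
  1     1,500.00     1,422.4751     1,422.4751
  2     1,500.00     1,348.9570     2,697.9139
  3     1,500.00     1,279.2385     3,837.7154
  4     1,500.00     1,213.1232     4,852.4930
  5     1,500.00     1,150.4251     5,752.1254
  6    51,500.00    37,456.5458   224,739.2747
  Σ                 43,870.7646   243,301.9974
P = 43,870.7646; Macaulay duration = 243,301.9974 / 43,870.7646 = 5.54588 half-year periods = 2.77294 years.
Modified duration = D_Mac / (1 + y) = 2.77294 / 1.0545 = 2.62963 years.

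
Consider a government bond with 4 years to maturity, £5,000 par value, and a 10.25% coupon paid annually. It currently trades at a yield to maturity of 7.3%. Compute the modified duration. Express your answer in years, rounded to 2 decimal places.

3.26 years

Periodic yield y = 0.073. First find Macaulay duration:
  t   CF        PV=CF/(1+0.073)^t    t·PV
  1       512.50       477.6328       477.6328
  2       512.50       445.1377       890.2755
  3       512.50       414.8534     1,244.5603
  4     5,512.50     4,158.6246    16,634.4983
  Σ                  5,496.2486    19,246.9669
P = 5,496.2486; Macaulay duration = 19,246.9669 / 5,496.2486 = 3.50184 years.
Modified duration = D_Mac / (1 + y) = 3.50184 / 1.073 = 3.26359 years.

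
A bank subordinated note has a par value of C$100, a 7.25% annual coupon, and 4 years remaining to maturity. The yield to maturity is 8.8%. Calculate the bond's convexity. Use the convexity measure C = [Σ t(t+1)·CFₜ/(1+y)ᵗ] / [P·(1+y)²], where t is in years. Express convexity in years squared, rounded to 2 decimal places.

With y = 0.088:
  t   CF        PV=CF/(1+0.088)^t    t·PV        t(t+1)·PV
  1         7.25         6.6636         6.6636          13.3272
  2         7.25         6.1246        12.2493          36.7478
  3         7.25         5.6293        16.8878          67.5511
  4       107.25        76.5388       306.1552       1,530.7762
  Σ                     94.9563       341.9559       1,648.4024
P = 94.9563.
Convexity = Σ t(t+1)·PV / [P·(1+y)²] = 1,648.4024 / (94.9563 × 1.183744) = 14.66498.

14.66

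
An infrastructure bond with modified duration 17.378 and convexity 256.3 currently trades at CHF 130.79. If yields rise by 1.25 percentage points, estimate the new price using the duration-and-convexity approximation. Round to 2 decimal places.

CHF 105.00

Duration effect: -D_mod·Δy = -17.378 × (+0.0125) = -0.217225
Convexity effect: ½·C·(Δy)² = 0.5 × 256.3 × (0.0125)² = +0.0200234375
ΔP/P ≈ -0.217225 + 0.0200234375 = -0.1972015625
New price ≈ 130.79 × (1 - 0.1972015625) = 104.998007640625.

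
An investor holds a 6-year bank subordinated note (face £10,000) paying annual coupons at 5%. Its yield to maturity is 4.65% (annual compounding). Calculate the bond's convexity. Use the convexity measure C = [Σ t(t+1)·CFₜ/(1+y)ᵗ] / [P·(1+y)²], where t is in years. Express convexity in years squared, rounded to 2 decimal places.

With y = 0.0465:
  t   CF        PV=CF/(1+0.0465)^t    t·PV        t(t+1)·PV
  1       500.00       477.7831       477.7831         955.5662
  2       500.00       456.5534       913.1067       2,739.3201
  3       500.00       436.2669     1,308.8008       5,235.2033
  4       500.00       416.8819     1,667.5277       8,337.6387
  5       500.00       398.3583     1,991.7914      11,950.7482
  6    10,500.00     7,993.8115    47,962.8690     335,740.0830
  Σ                 10,179.6551    54,321.8787     364,958.5594
P = 10,179.6551.
Convexity = Σ t(t+1)·PV / [P·(1+y)²] = 364,958.5594 / (10,179.6551 × 1.095162) = 32.73648.

32.74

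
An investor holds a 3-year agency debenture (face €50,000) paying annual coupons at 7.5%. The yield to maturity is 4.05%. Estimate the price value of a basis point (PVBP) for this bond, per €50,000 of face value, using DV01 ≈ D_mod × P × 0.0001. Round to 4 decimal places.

€14.7694

Periodic yield y = 0.0405.
  t   CF        PV=CF/(1+0.0405)^t    t·PV
  1     3,750.00     3,604.0365     3,604.0365
  2     3,750.00     3,463.7545     6,927.5089
  3    53,750.00    47,714.7019   143,144.1057
  Σ                 54,782.4929   153,675.6512
P = 54,782.4929; D_Mac = 2.80520 yrs; D_mod = 2.69601 yrs.
DV01 ≈ 2.69601 × 54,782.4929 × 0.0001 = 14.769404.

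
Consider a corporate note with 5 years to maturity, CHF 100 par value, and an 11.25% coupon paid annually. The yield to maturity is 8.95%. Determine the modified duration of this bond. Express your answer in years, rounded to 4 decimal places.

Periodic yield y = 0.0895. First find Macaulay duration:
  t   CF        PV=CF/(1+0.0895)^t    t·PV
  1        11.25        10.3258        10.3258
  2        11.25         9.4776        18.9552
  3        11.25         8.6990        26.0971
  4        11.25         7.9844        31.9377
  5       111.25        72.4709       362.3547
  Σ                    108.9578       449.6705
P = 108.9578; Macaulay duration = 449.6705 / 108.9578 = 4.12701 years.
Modified duration = D_Mac / (1 + y) = 4.12701 / 1.0895 = 3.78799 years.

3.7880 years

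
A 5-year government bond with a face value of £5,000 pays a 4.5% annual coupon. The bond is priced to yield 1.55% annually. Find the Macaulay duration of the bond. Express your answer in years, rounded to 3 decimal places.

4.617 years

Periodic yield y = 0.0155. Discount each cash flow and weight by its year:
  t   CF        PV=CF/(1+0.0155)^t    t·PV
  1       225.00       221.5657       221.5657
  2       225.00       218.1839       436.3678
  3       225.00       214.8536       644.5609
  4       225.00       211.5742       846.2970
  5     5,225.00     4,838.2316    24,191.1581
  Σ                  5,704.4091    26,339.9496
Price P = Σ PV = 5,704.4091.
Macaulay duration = Σ(t·PV) / P = 26,339.9496 / 5,704.4091 = 4.61747 years.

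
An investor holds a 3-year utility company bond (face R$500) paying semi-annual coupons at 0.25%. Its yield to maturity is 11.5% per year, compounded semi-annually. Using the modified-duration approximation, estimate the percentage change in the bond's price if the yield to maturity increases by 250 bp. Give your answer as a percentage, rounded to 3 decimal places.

Periodic yield y = 0.0575. Modified duration first:
  t   CF        PV=CF/(1+0.0575)^t    t·PV
  1        0.625         0.5910         0.5910
  2        0.625         0.5589         1.1178
  3        0.625         0.5285         1.5855
  4        0.625         0.4998         1.9990
  5        0.625         0.4726         2.3629
  6      500.625       357.9565     2,147.7391
  Σ                    360.6072     2,155.3953
P = 360.6072; D_Mac = 5.97713 half-year periods = 2.98856 yrs; D_mod = 2.98856/(1+0.0575) = 2.82606 yrs.
ΔP/P ≈ -D_mod · Δy = -2.82606 × (+0.025) = -0.070652 = -7.0652%.

-7.065%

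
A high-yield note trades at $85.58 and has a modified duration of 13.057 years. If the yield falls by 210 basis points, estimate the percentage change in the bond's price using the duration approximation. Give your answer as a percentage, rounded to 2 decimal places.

Duration approximation: ΔP/P ≈ -D_mod · Δy = -13.057 × (-0.021) = +0.274197.
As a percentage: +27.4197%.

+27.42%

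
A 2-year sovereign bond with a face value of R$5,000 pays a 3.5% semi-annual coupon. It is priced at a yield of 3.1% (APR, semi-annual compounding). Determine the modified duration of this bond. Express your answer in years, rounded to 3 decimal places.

1.919 years

Periodic yield y = 0.0155. First find Macaulay duration:
  t   CF        PV=CF/(1+0.0155)^t    t·PV
  1        87.50        86.1645        86.1645
  2        87.50        84.8493       169.6986
  3        87.50        83.5542       250.6626
  4     5,087.50     4,783.9288    19,135.7154
  Σ                  5,038.4968    19,642.2410
P = 5,038.4968; Macaulay duration = 19,642.2410 / 5,038.4968 = 3.89843 half-year periods = 1.94922 years.
Modified duration = D_Mac / (1 + y) = 1.94922 / 1.0155 = 1.91946 years.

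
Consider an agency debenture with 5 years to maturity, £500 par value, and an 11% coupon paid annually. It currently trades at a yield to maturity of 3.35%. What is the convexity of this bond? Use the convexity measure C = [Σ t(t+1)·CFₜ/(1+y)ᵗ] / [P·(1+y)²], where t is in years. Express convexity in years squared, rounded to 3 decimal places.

22.380

With y = 0.0335:
  t   CF        PV=CF/(1+0.0335)^t    t·PV        t(t+1)·PV
  1        55.00        53.2172        53.2172         106.4344
  2        55.00        51.4922       102.9845         308.9534
  3        55.00        49.8232       149.4695         597.8779
  4        55.00        48.2082       192.8327         964.1637
  5       555.00       470.6961     2,353.4804      14,120.8823
  Σ                    673.4369     2,851.9843      16,098.3117
P = 673.4369.
Convexity = Σ t(t+1)·PV / [P·(1+y)²] = 16,098.3117 / (673.4369 × 1.068122) = 22.38012.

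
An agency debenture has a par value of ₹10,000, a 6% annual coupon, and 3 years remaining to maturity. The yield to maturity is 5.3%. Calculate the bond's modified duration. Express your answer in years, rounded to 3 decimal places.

Periodic yield y = 0.053. First find Macaulay duration:
  t   CF        PV=CF/(1+0.053)^t    t·PV
  1       600.00       569.8006       569.8006
  2       600.00       541.1211     1,082.2423
  3    10,600.00     9,078.6391    27,235.9173
  Σ                 10,189.5608    28,887.9601
P = 10,189.5608; Macaulay duration = 28,887.9601 / 10,189.5608 = 2.83505 years.
Modified duration = D_Mac / (1 + y) = 2.83505 / 1.053 = 2.69236 years.

2.692 years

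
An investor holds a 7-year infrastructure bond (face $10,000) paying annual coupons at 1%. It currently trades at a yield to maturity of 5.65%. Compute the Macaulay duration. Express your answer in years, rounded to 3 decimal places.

6.753 years

Periodic yield y = 0.0565. Discount each cash flow and weight by its year:
  t   CF        PV=CF/(1+0.0565)^t    t·PV
  1       100.00        94.6522        94.6522
  2       100.00        89.5903       179.1806
  3       100.00        84.7991       254.3974
  4       100.00        80.2642       321.0569
  5       100.00        75.9718       379.8591
  6       100.00        71.9090       431.4537
  7    10,100.00     6,874.4010    48,120.8072
  Σ                  7,371.5876    49,781.4071
Price P = Σ PV = 7,371.5876.
Macaulay duration = Σ(t·PV) / P = 49,781.4071 / 7,371.5876 = 6.75315 years.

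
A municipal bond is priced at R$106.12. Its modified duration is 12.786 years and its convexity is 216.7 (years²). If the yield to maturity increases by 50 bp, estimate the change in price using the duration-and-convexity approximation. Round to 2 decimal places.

-R$6.50

Duration effect: -D_mod·Δy = -12.786 × (+0.005) = -0.063930
Convexity effect: ½·C·(Δy)² = 0.5 × 216.7 × (0.005)² = +0.00270875
ΔP/P ≈ -0.063930 + 0.00270875 = -0.06122125
ΔP ≈ 106.12 × (-0.06122125) = -6.49679905.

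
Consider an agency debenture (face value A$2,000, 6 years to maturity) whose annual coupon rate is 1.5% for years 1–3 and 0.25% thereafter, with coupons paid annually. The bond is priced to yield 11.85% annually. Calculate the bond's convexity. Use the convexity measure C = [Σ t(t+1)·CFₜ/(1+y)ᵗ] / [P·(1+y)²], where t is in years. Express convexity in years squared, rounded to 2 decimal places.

With y = 0.1185:
  t   CF        PV=CF/(1+0.1185)^t    t·PV        t(t+1)·PV
  1        30.00        26.8216        26.8216          53.6433
  2        30.00        23.9800        47.9600         143.8800
  3        30.00        21.4394        64.3183         257.2732
  4         5.00         3.1947        12.7787          63.8934
  5         5.00         2.8562        14.2810          85.6863
  6     2,005.00     1,023.9964     6,143.9786      43,007.8504
  Σ                  1,102.2884     6,310.1383      43,612.2266
P = 1,102.2884.
Convexity = Σ t(t+1)·PV / [P·(1+y)²] = 43,612.2266 / (1,102.2884 × 1.251042) = 31.62577.

31.63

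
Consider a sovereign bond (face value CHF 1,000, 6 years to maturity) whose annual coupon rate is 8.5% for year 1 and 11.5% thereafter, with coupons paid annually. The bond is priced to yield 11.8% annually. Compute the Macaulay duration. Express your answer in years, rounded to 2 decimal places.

4.74 years

Periodic yield y = 0.118. Discount each cash flow and weight by its year:
  t   CF        PV=CF/(1+0.118)^t    t·PV
  1        85.00        76.0286        76.0286
  2       115.00        92.0056       184.0112
  3       115.00        82.2948       246.8844
  4       115.00        73.6090       294.4358
  5       115.00        65.8398       329.1992
  6     1,115.00       570.9841     3,425.9048
  Σ                    960.7620     4,556.4641
Price P = Σ PV = 960.7620.
Macaulay duration = Σ(t·PV) / P = 4,556.4641 / 960.7620 = 4.74255 years.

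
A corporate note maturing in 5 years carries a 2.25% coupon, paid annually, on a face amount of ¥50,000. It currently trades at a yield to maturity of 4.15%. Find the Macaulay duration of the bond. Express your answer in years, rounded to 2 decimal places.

4.77 years

Periodic yield y = 0.0415. Discount each cash flow and weight by its year:
  t   CF        PV=CF/(1+0.0415)^t    t·PV
  1     1,125.00     1,080.1728     1,080.1728
  2     1,125.00     1,037.1319     2,074.2637
  3     1,125.00       995.8059     2,987.4177
  4     1,125.00       956.1267     3,824.5066
  5    51,125.00    41,719.2939   208,596.4696
  Σ                 45,788.5312   218,562.8305
Price P = Σ PV = 45,788.5312.
Macaulay duration = Σ(t·PV) / P = 218,562.8305 / 45,788.5312 = 4.77331 years.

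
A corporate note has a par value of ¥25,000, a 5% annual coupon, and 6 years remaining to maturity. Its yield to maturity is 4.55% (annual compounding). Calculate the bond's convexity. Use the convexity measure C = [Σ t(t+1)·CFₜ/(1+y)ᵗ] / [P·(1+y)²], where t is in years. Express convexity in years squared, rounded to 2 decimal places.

32.81

With y = 0.0455:
  t   CF        PV=CF/(1+0.0455)^t    t·PV        t(t+1)·PV
  1     1,250.00     1,195.6002     1,195.6002       2,391.2004
  2     1,250.00     1,143.5679     2,287.1357       6,861.4071
  3     1,250.00     1,093.8000     3,281.3999      13,125.5995
  4     1,250.00     1,046.1979     4,184.7918      20,923.9590
  5     1,250.00     1,000.6676     5,003.3379      30,020.0272
  6    26,250.00    20,099.4922   120,596.9530     844,178.6713
  Σ                 25,579.3257   136,549.2185     917,500.8645
P = 25,579.3257.
Convexity = Σ t(t+1)·PV / [P·(1+y)²] = 917,500.8645 / (25,579.3257 × 1.093070) = 32.81477.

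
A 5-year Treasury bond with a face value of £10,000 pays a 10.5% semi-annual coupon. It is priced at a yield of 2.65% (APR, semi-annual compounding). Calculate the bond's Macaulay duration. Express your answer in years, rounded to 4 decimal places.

4.1753 years

Periodic yield y = 0.01325. Discount each cash flow and weight by its period:
  t   CF        PV=CF/(1+0.01325)^t    t·PV
  1       525.00       518.1347       518.1347
  2       525.00       511.3592     1,022.7184
  3       525.00       504.6723     1,514.0169
  4       525.00       498.0728     1,992.2913
  5       525.00       491.5597     2,457.7983
  6       525.00       485.1317     2,910.7900
  7       525.00       478.7877     3,351.5141
  8       525.00       472.5268     3,780.2140
  9       525.00       466.3476     4,197.1288
  10   10,525.00     9,226.9035    92,269.0354
  Σ                 13,653.4961   114,013.6421
Price P = Σ PV = 13,653.4961.
Macaulay duration = Σ(t·PV) / P = 114,013.6421 / 13,653.4961 = 8.35051 half-year periods.
In years: 8.35051 / 2 = 4.17525 years.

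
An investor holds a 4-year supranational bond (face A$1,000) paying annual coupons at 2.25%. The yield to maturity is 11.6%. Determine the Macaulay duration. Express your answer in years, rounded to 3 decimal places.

Periodic yield y = 0.116. Discount each cash flow and weight by its year:
  t   CF        PV=CF/(1+0.116)^t    t·PV
  1        22.50        20.1613        20.1613
  2        22.50        18.0657        36.1313
  3        22.50        16.1879        48.5636
  4     1,022.50       659.1838     2,636.7353
  Σ                    713.5987     2,741.5915
Price P = Σ PV = 713.5987.
Macaulay duration = Σ(t·PV) / P = 2,741.5915 / 713.5987 = 3.84192 years.

3.842 years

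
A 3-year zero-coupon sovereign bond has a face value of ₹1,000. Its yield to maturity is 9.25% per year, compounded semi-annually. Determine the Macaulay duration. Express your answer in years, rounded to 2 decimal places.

A zero-coupon bond has a single cash flow at maturity, so its Macaulay duration equals its maturity: 3 years.
(Equivalently: 6 semi-annual periods ÷ 2 = 3 years.)

3.00 years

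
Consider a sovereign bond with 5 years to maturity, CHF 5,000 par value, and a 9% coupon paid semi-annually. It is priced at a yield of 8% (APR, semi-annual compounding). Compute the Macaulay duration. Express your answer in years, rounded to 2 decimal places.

Periodic yield y = 0.04. Discount each cash flow and weight by its period:
  t   CF        PV=CF/(1+0.04)^t    t·PV
  1       225.00       216.3462       216.3462
  2       225.00       208.0251       416.0503
  3       225.00       200.0242       600.0725
  4       225.00       192.3309       769.3238
  5       225.00       184.9336       924.6680
  6       225.00       177.8208     1,066.9246
  7       225.00       170.9815     1,196.8706
  8       225.00       164.4053     1,315.2424
  9       225.00       158.0820     1,422.7381
  10    5,225.00     3,529.8228    35,298.2278
  Σ                  5,202.7724    43,226.4643
Price P = Σ PV = 5,202.7724.
Macaulay duration = Σ(t·PV) / P = 43,226.4643 / 5,202.7724 = 8.30835 half-year periods.
In years: 8.30835 / 2 = 4.15418 years.

4.15 years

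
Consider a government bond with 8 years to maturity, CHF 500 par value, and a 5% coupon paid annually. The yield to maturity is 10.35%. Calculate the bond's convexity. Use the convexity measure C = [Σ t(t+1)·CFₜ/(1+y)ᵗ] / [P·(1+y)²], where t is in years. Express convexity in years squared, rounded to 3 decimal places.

44.967

With y = 0.1035:
  t   CF        PV=CF/(1+0.1035)^t    t·PV        t(t+1)·PV
  1        25.00        22.6552        22.6552          45.3104
  2        25.00        20.5303        41.0606         123.1818
  3        25.00        18.6047        55.8141         223.2566
  4        25.00        16.8597        67.4389         337.1946
  5        25.00        15.2784        76.3921         458.3525
  6        25.00        13.8454        83.0725         581.5074
  7        25.00        12.5468        87.8277         702.6219
  8       525.00       238.7705     1,910.1637      17,191.4734
  Σ                    359.0910     2,344.4249      19,662.8986
P = 359.0910.
Convexity = Σ t(t+1)·PV / [P·(1+y)²] = 19,662.8986 / (359.0910 × 1.217712) = 44.96745.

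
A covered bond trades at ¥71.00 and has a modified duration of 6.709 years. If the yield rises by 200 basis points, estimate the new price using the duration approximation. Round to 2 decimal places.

¥61.47

Duration approximation: ΔP/P ≈ -D_mod · Δy = -6.709 × (+0.02) = -0.134180.
New price ≈ 71.00 × (1 - 0.134180) = 61.47322.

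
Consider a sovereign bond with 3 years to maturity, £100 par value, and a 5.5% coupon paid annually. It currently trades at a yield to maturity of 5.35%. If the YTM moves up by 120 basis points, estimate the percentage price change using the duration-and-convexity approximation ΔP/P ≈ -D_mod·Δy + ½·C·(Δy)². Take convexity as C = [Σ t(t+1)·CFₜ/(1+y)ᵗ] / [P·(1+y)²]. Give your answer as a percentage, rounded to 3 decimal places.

-3.170%

With y = 0.0535:
  t   CF        PV=CF/(1+0.0535)^t    t·PV        t(t+1)·PV
  1         5.50         5.2207         5.2207          10.4414
  2         5.50         4.9556         9.9111          29.7334
  3       105.50        90.2296       270.6887       1,082.7547
  Σ                    100.4058       285.8205       1,122.9295
P = 100.4058; D_Mac = 2.84665 yrs; D_mod = 2.70209 yrs; C = 10.07684.
Duration effect: -2.70209 × (+0.012) = -0.032425
Convexity effect: 0.5 × 10.07684 × (0.012)² = +0.0007255
ΔP/P ≈ -0.032425 + 0.0007255 = -0.031700 = -3.1700%.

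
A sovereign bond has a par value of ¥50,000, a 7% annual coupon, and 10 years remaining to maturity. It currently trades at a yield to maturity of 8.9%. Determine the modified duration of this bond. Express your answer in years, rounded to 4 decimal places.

6.7298 years

Periodic yield y = 0.089. First find Macaulay duration:
  t   CF        PV=CF/(1+0.089)^t    t·PV
  1     3,500.00     3,213.9578     3,213.9578
  2     3,500.00     2,951.2927     5,902.5854
  3     3,500.00     2,710.0943     8,130.2829
  4     3,500.00     2,488.6082     9,954.4327
  5     3,500.00     2,285.2233    11,426.1166
  6     3,500.00     2,098.4603    12,590.7620
  7     3,500.00     1,926.9608    13,488.7258
  8     3,500.00     1,769.4773    14,155.8187
  9     3,500.00     1,624.8644    14,623.7797
  10   53,500.00    22,807.3583   228,073.5826
  Σ                 43,876.2975   321,560.0443
P = 43,876.2975; Macaulay duration = 321,560.0443 / 43,876.2975 = 7.32879 years.
Modified duration = D_Mac / (1 + y) = 7.32879 / 1.089 = 6.72983 years.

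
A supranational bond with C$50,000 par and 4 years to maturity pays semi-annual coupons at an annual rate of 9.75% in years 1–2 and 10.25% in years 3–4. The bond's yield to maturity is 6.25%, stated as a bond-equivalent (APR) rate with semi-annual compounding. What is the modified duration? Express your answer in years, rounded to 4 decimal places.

Periodic yield y = 0.03125. First find Macaulay duration:
  t   CF        PV=CF/(1+0.03125)^t    t·PV
  1     2,437.50     2,363.6364     2,363.6364
  2     2,437.50     2,292.0110     4,584.0220
  3     2,437.50     2,222.5561     6,667.6684
  4     2,437.50     2,155.2060     8,620.8238
  5     2,562.50     2,197.0709    10,985.3544
  6     2,562.50     2,130.4930    12,782.9578
  7     2,562.50     2,065.9326    14,461.5280
  8    52,562.50    41,092.6662   328,741.3299
  Σ                 56,519.5721   389,207.3207
P = 56,519.5721; Macaulay duration = 389,207.3207 / 56,519.5721 = 6.88624 half-year periods = 3.44312 years.
Modified duration = D_Mac / (1 + y) = 3.44312 / 1.03125 = 3.33878 years.

3.3388 years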